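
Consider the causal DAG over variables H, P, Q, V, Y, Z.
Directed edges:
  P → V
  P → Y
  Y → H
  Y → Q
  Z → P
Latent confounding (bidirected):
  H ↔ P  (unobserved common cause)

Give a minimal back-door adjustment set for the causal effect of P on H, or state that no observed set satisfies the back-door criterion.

P→H: no observed back-door set.

desc(P)\{P}={H,Q,V,Y}; candidates ⊆ {Z}.
P↔H: latent back-door arc(s) into P.
size 0: {}; under {} P still reaches {H,Z} ∋ H.
size 1: {Z}; under {Z} P still reaches {H} ∋ H.
P↔H cannot be blocked by any observed set — no back-door set.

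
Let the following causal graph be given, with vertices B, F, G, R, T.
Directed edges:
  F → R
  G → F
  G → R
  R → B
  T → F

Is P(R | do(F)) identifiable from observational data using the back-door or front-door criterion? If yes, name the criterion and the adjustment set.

desc(F)\{F}={B,R}; candidates ⊆ {G,T}.
size 0: {}; under {} F still reaches {B,G,R,T} ∋ R.
{G}: F⊥R given {G} in G with F→· removed — back-door holds.
P(R|do(F)) = Σ_{G} P(R|F,G)·P(G).

P(R|do(F)): backdoor, adjust for {G}.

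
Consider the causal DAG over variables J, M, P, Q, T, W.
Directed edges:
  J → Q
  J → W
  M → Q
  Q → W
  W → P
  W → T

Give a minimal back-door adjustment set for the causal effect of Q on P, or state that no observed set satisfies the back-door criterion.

desc(Q)\{Q}={P,T,W}; candidates ⊆ {J,M}.
size 0: {}; under {} Q still reaches {J,M,P,T,W} ∋ P.
{J}: Q⊥P given {J} in G with Q→· removed — back-door holds.

Q→P: minimal back-door set {J}.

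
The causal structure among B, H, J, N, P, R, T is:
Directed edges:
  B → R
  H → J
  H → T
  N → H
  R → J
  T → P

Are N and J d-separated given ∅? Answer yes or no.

Bayes-Ball from N | ∅ reaches {H,J,P,T}.
J ∈ reach(N|∅) ⇒ N ⊥̸ J | ∅.

No — N and J are d-connected given ∅.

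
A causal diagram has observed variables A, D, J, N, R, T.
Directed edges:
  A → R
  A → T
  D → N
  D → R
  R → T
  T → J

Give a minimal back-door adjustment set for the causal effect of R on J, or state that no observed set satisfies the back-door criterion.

R→J: minimal back-door set {A}.

desc(R)\{R}={J,T}; candidates ⊆ {A,D,N}.
size 0: {}; under {} R still reaches {A,D,J,N,T} ∋ J.
{A}: R⊥J given {A} in G with R→· removed — back-door holds.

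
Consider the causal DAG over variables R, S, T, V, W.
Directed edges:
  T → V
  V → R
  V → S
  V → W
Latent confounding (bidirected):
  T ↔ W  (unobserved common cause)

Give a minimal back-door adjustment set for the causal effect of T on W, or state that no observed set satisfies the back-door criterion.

T→W: no observed back-door set.

desc(T)\{T}={R,S,V,W}; candidates ⊆ {—}.
T↔W: latent back-door arc(s) into T.
size 0: {}; under {} T still reaches {W} ∋ W.
T↔W cannot be blocked by any observed set — no back-door set.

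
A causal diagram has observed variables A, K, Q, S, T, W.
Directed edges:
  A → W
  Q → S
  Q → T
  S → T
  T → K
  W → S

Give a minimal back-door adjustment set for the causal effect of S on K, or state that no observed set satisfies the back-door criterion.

desc(S)\{S}={K,T}; candidates ⊆ {A,Q,W}.
size 0: {}; under {} S still reaches {A,K,Q,T,W} ∋ K.
{Q}: S⊥K given {Q} in G with S→· removed — back-door holds.

S→K: minimal back-door set {Q}.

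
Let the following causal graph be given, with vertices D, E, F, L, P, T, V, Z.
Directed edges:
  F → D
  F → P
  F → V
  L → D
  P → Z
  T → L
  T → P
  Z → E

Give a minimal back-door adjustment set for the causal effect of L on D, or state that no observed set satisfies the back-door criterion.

desc(L)\{L}={D}; candidates ⊆ {E,F,P,T,V,Z}.
∅: L⊥D given ∅ in G with L→· removed — back-door holds.

L→D: minimal back-door set ∅.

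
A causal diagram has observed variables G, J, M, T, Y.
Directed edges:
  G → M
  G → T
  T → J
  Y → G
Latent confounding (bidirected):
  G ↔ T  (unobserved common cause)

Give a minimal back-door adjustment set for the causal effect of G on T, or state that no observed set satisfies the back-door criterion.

desc(G)\{G}={J,M,T}; candidates ⊆ {Y}.
G↔T: latent back-door arc(s) into G.
size 0: {}; under {} G still reaches {J,T,Y} ∋ T.
size 1: {Y}; under {Y} G still reaches {J,T} ∋ T.
G↔T cannot be blocked by any observed set — no back-door set.

G→T: no observed back-door set.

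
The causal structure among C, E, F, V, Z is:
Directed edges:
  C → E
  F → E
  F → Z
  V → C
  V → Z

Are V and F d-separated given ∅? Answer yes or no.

Yes — V ⊥ F | ∅.

Bayes-Ball from V | ∅ reaches {C,E,Z}.
F ∉ reach(V|∅) ⇒ V ⊥ F | ∅.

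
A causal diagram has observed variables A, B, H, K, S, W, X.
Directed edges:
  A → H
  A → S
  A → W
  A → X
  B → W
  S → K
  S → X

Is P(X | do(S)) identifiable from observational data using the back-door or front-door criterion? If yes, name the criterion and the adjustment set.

desc(S)\{S}={K,X}; candidates ⊆ {A,B,H,W}.
size 0: {}; under {} S still reaches {A,H,W,X} ∋ X.
{A}: S⊥X given {A} in G with S→· removed — back-door holds.
P(X|do(S)) = Σ_{A} P(X|S,A)·P(A).

P(X|do(S)): backdoor, adjust for {A}.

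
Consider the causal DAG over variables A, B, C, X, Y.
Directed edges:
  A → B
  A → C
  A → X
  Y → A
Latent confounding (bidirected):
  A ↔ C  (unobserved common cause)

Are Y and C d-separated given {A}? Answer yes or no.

No — Y and C are d-connected given {A}.

Bayes-Ball from Y | {A} reaches {C}.
C ∈ reach(Y|{A}) ⇒ Y ⊥̸ C | {A}.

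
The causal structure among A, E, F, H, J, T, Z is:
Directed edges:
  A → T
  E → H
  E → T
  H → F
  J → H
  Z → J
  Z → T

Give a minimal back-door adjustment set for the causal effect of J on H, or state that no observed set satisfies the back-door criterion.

J→H: minimal back-door set ∅.

desc(J)\{J}={F,H}; candidates ⊆ {A,E,T,Z}.
∅: J⊥H given ∅ in G with J→· removed — back-door holds.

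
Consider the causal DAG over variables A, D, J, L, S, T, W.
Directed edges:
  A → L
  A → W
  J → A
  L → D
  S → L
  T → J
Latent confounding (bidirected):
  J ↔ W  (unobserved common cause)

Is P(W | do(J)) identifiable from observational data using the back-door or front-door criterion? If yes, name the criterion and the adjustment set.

desc(J)\{J}={A,D,L,W}; candidates ⊆ {S,T}.
J↔W: latent back-door arc(s) into J.
size 0: {}; under {} J still reaches {T,W} ∋ W.
size 1: {S}, {T}; under {S} J still reaches {T,W} ∋ W.
size 2: {S,T}; under {S,T} J still reaches {W} ∋ W.
J↔W cannot be blocked by any observed set — no back-door set.
{A}: (i) intercepts every directed J→W path; (ii) no back-door J→{A}; (iii) {J} blocks every back-door {A}→W. Front-door holds.
P(W|do(J)) = Σ_{A} P(A|J) Σ_{J'} P(W|A,J')P(J').

P(W|do(J)): frontdoor, adjust for {A}.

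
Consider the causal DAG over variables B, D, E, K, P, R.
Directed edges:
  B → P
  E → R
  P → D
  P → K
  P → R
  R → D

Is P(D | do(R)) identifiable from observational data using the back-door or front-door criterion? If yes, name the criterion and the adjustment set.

desc(R)\{R}={D}; candidates ⊆ {B,E,K,P}.
size 0: {}; under {} R still reaches {B,D,E,K,P} ∋ D.
{P}: R⊥D given {P} in G with R→· removed — back-door holds.
P(D|do(R)) = Σ_{P} P(D|R,P)·P(P).

P(D|do(R)): backdoor, adjust for {P}.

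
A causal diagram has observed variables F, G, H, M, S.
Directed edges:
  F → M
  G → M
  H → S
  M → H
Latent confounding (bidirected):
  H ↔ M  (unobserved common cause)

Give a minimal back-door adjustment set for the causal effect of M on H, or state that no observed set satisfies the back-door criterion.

M→H: no observed back-door set.

desc(M)\{M}={H,S}; candidates ⊆ {F,G}.
M↔H: latent back-door arc(s) into M.
size 0: {}; under {} M still reaches {F,G,H,S} ∋ H.
size 1: {F}, {G}; under {F} M still reaches {G,H,S} ∋ H.
size 2: {F,G}; under {F,G} M still reaches {H,S} ∋ H.
M↔H cannot be blocked by any observed set — no back-door set.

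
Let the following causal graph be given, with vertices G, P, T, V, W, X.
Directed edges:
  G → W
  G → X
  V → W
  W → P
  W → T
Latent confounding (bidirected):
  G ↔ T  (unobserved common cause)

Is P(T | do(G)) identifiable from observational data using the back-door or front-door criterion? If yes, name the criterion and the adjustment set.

desc(G)\{G}={P,T,W,X}; candidates ⊆ {V}.
G↔T: latent back-door arc(s) into G.
size 0: {}; under {} G still reaches {T} ∋ T.
size 1: {V}; under {V} G still reaches {T} ∋ T.
G↔T cannot be blocked by any observed set — no back-door set.
{W}: (i) intercepts every directed G→T path; (ii) no back-door G→{W}; (iii) {G} blocks every back-door {W}→T. Front-door holds.
P(T|do(G)) = Σ_{W} P(W|G) Σ_{G'} P(T|W,G')P(G').

P(T|do(G)): frontdoor, adjust for {W}.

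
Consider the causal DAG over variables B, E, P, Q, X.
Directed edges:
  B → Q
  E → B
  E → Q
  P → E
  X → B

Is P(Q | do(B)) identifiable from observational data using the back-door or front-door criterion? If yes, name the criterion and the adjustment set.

P(Q|do(B)): backdoor, adjust for {E}.

desc(B)\{B}={Q}; candidates ⊆ {E,P,X}.
size 0: {}; under {} B still reaches {E,P,Q,X} ∋ Q.
{E}: B⊥Q given {E} in G with B→· removed — back-door holds.
P(Q|do(B)) = Σ_{E} P(Q|B,E)·P(E).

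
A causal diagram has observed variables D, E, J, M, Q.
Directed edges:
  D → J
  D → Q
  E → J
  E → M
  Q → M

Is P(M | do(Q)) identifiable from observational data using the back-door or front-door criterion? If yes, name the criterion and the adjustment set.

desc(Q)\{Q}={M}; candidates ⊆ {D,E,J}.
∅: Q⊥M given ∅ in G with Q→· removed — back-door holds.
P(M|do(Q)) = P(M|Q) — no adjustment needed.

P(M|do(Q)): backdoor, adjust for ∅.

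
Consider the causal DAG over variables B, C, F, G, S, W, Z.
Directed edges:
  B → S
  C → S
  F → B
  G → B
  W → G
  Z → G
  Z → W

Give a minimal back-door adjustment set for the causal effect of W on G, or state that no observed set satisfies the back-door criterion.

desc(W)\{W}={B,G,S}; candidates ⊆ {C,F,Z}.
size 0: {}; under {} W still reaches {B,G,S,Z} ∋ G.
{Z}: W⊥G given {Z} in G with W→· removed — back-door holds.

W→G: minimal back-door set {Z}.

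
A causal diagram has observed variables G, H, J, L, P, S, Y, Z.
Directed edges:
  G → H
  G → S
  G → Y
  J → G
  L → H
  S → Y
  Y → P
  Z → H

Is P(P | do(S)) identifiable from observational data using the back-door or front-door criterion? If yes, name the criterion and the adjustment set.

P(P|do(S)): backdoor, adjust for {G}.

desc(S)\{S}={P,Y}; candidates ⊆ {G,H,J,L,Z}.
size 0: {}; under {} S still reaches {G,H,J,P,Y} ∋ P.
{G}: S⊥P given {G} in G with S→· removed — back-door holds.
P(P|do(S)) = Σ_{G} P(P|S,G)·P(G).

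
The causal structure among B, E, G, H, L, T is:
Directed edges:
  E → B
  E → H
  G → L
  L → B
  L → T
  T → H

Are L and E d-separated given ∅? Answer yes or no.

Bayes-Ball from L | ∅ reaches {B,G,H,T}.
E ∉ reach(L|∅) ⇒ L ⊥ E | ∅.

Yes — L ⊥ E | ∅.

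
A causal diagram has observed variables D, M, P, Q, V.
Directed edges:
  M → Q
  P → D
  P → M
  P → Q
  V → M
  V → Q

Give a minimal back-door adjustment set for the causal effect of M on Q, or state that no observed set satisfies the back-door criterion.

M→Q: minimal back-door set {P, V}.

desc(M)\{M}={Q}; candidates ⊆ {D,P,V}.
size 0: {}; under {} M still reaches {D,P,Q,V} ∋ Q.
size 1: {D}, {P}, {V}; under {D} M still reaches {P,Q,V} ∋ Q.
{P,V}: M⊥Q given {P,V} in G with M→· removed — back-door holds.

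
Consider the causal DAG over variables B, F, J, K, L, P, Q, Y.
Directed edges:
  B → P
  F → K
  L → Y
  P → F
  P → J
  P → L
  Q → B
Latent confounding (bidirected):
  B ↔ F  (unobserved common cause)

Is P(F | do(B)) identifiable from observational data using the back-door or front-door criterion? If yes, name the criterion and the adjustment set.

desc(B)\{B}={F,J,K,L,P,Y}; candidates ⊆ {Q}.
B↔F: latent back-door arc(s) into B.
size 0: {}; under {} B still reaches {F,K,Q} ∋ F.
size 1: {Q}; under {Q} B still reaches {F,K} ∋ F.
B↔F cannot be blocked by any observed set — no back-door set.
{P}: (i) intercepts every directed B→F path; (ii) no back-door B→{P}; (iii) {B} blocks every back-door {P}→F. Front-door holds.
P(F|do(B)) = Σ_{P} P(P|B) Σ_{B'} P(F|P,B')P(B').

P(F|do(B)): frontdoor, adjust for {P}.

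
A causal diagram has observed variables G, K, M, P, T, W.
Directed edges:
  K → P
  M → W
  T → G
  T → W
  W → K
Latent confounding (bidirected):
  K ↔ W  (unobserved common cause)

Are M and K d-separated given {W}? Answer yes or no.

No — M and K are d-connected given {W}.

Bayes-Ball from M | {W} reaches {G,K,P,T}.
K ∈ reach(M|{W}) ⇒ M ⊥̸ K | {W}.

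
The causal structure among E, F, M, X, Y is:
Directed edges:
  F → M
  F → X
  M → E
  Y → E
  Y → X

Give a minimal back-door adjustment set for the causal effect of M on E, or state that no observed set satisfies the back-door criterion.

M→E: minimal back-door set ∅.

desc(M)\{M}={E}; candidates ⊆ {F,X,Y}.
∅: M⊥E given ∅ in G with M→· removed — back-door holds.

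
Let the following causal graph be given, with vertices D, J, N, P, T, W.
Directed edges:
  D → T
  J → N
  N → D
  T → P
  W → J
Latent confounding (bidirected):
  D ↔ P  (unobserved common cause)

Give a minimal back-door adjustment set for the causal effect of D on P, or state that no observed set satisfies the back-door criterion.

desc(D)\{D}={P,T}; candidates ⊆ {J,N,W}.
D↔P: latent back-door arc(s) into D.
size 0: {}; under {} D still reaches {J,N,P,W} ∋ P.
size 1: {J}, {N}, {W}; under {J} D still reaches {N,P} ∋ P.
size 2: {J,N}, {J,W}, {N,W}; under {J,N} D still reaches {P} ∋ P.
D↔P cannot be blocked by any observed set — no back-door set.

D→P: no observed back-door set.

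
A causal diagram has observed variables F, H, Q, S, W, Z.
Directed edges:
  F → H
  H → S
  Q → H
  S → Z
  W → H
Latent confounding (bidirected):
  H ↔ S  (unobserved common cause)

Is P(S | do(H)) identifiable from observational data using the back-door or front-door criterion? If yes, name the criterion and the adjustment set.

desc(H)\{H}={S,Z}; candidates ⊆ {F,Q,W}.
H↔S: latent back-door arc(s) into H.
size 0: {}; under {} H still reaches {F,Q,S,W,Z} ∋ S.
size 1: {F}, {Q}, {W}; under {F} H still reaches {Q,S,W,Z} ∋ S.
size 2: {F,Q}, {F,W}, {Q,W}; under {F,Q} H still reaches {S,W,Z} ∋ S.
H↔S cannot be blocked by any observed set — no back-door set.
No mediator lies on a directed H→…→S path.
Neither criterion identifies P(S|do(H)) in this graph.

P(S|do(H)): not identifiable (no BD/FD set).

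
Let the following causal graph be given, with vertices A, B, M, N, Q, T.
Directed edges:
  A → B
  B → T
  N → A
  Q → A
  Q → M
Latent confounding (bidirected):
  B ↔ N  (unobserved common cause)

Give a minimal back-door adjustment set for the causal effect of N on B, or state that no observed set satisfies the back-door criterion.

desc(N)\{N}={A,B,T}; candidates ⊆ {M,Q}.
N↔B: latent back-door arc(s) into N.
size 0: {}; under {} N still reaches {B,T} ∋ B.
size 1: {M}, {Q}; under {M} N still reaches {B,T} ∋ B.
size 2: {M,Q}; under {M,Q} N still reaches {B,T} ∋ B.
N↔B cannot be blocked by any observed set — no back-door set.

N→B: no observed back-door set.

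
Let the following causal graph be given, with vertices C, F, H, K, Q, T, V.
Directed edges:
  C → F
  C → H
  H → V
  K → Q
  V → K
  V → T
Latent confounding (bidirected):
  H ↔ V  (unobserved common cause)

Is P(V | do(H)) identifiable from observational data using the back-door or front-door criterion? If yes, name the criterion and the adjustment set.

desc(H)\{H}={K,Q,T,V}; candidates ⊆ {C,F}.
H↔V: latent back-door arc(s) into H.
size 0: {}; under {} H still reaches {C,F,K,Q,T,V} ∋ V.
size 1: {C}, {F}; under {C} H still reaches {K,Q,T,V} ∋ V.
size 2: {C,F}; under {C,F} H still reaches {K,Q,T,V} ∋ V.
H↔V cannot be blocked by any observed set — no back-door set.
No mediator lies on a directed H→…→V path.
Neither criterion identifies P(V|do(H)) in this graph.

P(V|do(H)): not identifiable (no BD/FD set).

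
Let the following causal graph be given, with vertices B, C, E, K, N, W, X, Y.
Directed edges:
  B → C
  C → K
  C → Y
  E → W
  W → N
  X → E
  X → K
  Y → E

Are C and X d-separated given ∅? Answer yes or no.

Yes — C ⊥ X | ∅.

Bayes-Ball from C | ∅ reaches {B,E,K,N,W,Y}.
X ∉ reach(C|∅) ⇒ C ⊥ X | ∅.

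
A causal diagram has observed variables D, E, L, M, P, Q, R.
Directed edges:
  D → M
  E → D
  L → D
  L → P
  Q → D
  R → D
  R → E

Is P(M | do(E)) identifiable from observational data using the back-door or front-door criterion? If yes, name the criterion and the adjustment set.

P(M|do(E)): backdoor, adjust for {R}.

desc(E)\{E}={D,M}; candidates ⊆ {L,P,Q,R}.
size 0: {}; under {} E still reaches {D,M,R} ∋ M.
{R}: E⊥M given {R} in G with E→· removed — back-door holds.
P(M|do(E)) = Σ_{R} P(M|E,R)·P(R).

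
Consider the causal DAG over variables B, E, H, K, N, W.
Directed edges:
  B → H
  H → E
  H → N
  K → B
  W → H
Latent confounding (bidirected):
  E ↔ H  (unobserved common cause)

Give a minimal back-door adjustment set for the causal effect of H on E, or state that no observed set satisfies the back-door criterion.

H→E: no observed back-door set.

desc(H)\{H}={E,N}; candidates ⊆ {B,K,W}.
H↔E: latent back-door arc(s) into H.
size 0: {}; under {} H still reaches {B,E,K,W} ∋ E.
size 1: {B}, {K}, {W}; under {B} H still reaches {E,W} ∋ E.
size 2: {B,K}, {B,W}, {K,W}; under {B,K} H still reaches {E,W} ∋ E.
H↔E cannot be blocked by any observed set — no back-door set.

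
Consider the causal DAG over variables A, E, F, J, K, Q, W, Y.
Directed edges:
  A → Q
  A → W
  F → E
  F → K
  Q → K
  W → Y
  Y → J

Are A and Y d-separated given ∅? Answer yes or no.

No — A and Y are d-connected given ∅.

Bayes-Ball from A | ∅ reaches {J,K,Q,W,Y}.
Y ∈ reach(A|∅) ⇒ A ⊥̸ Y | ∅.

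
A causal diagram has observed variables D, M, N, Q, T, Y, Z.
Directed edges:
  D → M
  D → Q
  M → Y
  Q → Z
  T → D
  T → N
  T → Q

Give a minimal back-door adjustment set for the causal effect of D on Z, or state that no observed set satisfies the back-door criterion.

desc(D)\{D}={M,Q,Y,Z}; candidates ⊆ {N,T}.
size 0: {}; under {} D still reaches {N,Q,T,Z} ∋ Z.
{T}: D⊥Z given {T} in G with D→· removed — back-door holds.

D→Z: minimal back-door set {T}.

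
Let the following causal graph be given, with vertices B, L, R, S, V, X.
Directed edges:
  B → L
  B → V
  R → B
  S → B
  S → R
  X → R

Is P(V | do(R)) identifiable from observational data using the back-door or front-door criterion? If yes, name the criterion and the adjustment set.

P(V|do(R)): backdoor, adjust for {S}.

desc(R)\{R}={B,L,V}; candidates ⊆ {S,X}.
size 0: {}; under {} R still reaches {B,L,S,V,X} ∋ V.
{S}: R⊥V given {S} in G with R→· removed — back-door holds.
P(V|do(R)) = Σ_{S} P(V|R,S)·P(S).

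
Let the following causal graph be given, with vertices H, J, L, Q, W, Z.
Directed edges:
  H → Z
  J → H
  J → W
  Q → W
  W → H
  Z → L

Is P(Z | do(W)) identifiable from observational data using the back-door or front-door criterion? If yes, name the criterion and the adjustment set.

desc(W)\{W}={H,L,Z}; candidates ⊆ {J,Q}.
size 0: {}; under {} W still reaches {H,J,L,Q,Z} ∋ Z.
{J}: W⊥Z given {J} in G with W→· removed — back-door holds.
P(Z|do(W)) = Σ_{J} P(Z|W,J)·P(J).

P(Z|do(W)): backdoor, adjust for {J}.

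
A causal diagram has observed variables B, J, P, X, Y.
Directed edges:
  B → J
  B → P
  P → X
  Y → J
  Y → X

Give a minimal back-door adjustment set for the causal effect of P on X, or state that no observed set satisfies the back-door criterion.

P→X: minimal back-door set ∅.

desc(P)\{P}={X}; candidates ⊆ {B,J,Y}.
∅: P⊥X given ∅ in G with P→· removed — back-door holds.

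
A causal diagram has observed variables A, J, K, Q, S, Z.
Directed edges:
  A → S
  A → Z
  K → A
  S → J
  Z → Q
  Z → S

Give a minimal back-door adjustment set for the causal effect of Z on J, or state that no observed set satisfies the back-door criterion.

Z→J: minimal back-door set {A}.

desc(Z)\{Z}={J,Q,S}; candidates ⊆ {A,K}.
size 0: {}; under {} Z still reaches {A,J,K,S} ∋ J.
{A}: Z⊥J given {A} in G with Z→· removed — back-door holds.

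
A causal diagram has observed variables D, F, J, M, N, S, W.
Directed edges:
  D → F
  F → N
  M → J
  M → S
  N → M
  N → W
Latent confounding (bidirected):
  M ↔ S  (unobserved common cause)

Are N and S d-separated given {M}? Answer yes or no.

No — N and S are d-connected given {M}.

Bayes-Ball from N | {M} reaches {D,F,S,W}.
S ∈ reach(N|{M}) ⇒ N ⊥̸ S | {M}.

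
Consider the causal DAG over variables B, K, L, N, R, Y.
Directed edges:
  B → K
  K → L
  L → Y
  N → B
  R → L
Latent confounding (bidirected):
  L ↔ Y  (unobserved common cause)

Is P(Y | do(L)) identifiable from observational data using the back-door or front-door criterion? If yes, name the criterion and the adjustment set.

P(Y|do(L)): not identifiable (no BD/FD set).

desc(L)\{L}={Y}; candidates ⊆ {B,K,N,R}.
L↔Y: latent back-door arc(s) into L.
size 0: {}; under {} L still reaches {B,K,N,R,Y} ∋ Y.
size 1: {B}, {K}, {N} …(+1); under {B} L still reaches {K,R,Y} ∋ Y.
size 2: {B,K}, {B,N}, {B,R} …(+3); under {B,K} L still reaches {R,Y} ∋ Y.
L↔Y cannot be blocked by any observed set — no back-door set.
No mediator lies on a directed L→…→Y path.
Neither criterion identifies P(Y|do(L)) in this graph.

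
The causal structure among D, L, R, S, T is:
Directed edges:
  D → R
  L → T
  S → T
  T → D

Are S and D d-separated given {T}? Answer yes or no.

Yes — S ⊥ D | {T}.

Bayes-Ball from S | {T} reaches {L}.
D ∉ reach(S|{T}) ⇒ S ⊥ D | {T}.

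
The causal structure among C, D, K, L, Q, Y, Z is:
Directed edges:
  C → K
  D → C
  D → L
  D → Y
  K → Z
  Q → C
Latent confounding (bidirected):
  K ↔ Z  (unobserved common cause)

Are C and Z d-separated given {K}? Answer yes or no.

No — C and Z are d-connected given {K}.

Bayes-Ball from C | {K} reaches {D,L,Q,Y,Z}.
Z ∈ reach(C|{K}) ⇒ C ⊥̸ Z | {K}.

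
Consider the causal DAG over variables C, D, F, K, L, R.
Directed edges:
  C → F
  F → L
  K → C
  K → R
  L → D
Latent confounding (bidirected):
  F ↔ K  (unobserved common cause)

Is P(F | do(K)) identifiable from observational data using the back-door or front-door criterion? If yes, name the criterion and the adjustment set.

desc(K)\{K}={C,D,F,L,R}; candidates ⊆ {—}.
K↔F: latent back-door arc(s) into K.
size 0: {}; under {} K still reaches {D,F,L} ∋ F.
K↔F cannot be blocked by any observed set — no back-door set.
{C}: (i) intercepts every directed K→F path; (ii) no back-door K→{C}; (iii) {K} blocks every back-door {C}→F. Front-door holds.
P(F|do(K)) = Σ_{C} P(C|K) Σ_{K'} P(F|C,K')P(K').

P(F|do(K)): frontdoor, adjust for {C}.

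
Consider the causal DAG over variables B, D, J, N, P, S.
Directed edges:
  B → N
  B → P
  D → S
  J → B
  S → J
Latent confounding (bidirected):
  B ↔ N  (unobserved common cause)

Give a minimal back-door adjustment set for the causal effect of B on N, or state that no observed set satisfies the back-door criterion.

B→N: no observed back-door set.

desc(B)\{B}={N,P}; candidates ⊆ {D,J,S}.
B↔N: latent back-door arc(s) into B.
size 0: {}; under {} B still reaches {D,J,N,S} ∋ N.
size 1: {D}, {J}, {S}; under {D} B still reaches {J,N,S} ∋ N.
size 2: {D,J}, {D,S}, {J,S}; under {D,J} B still reaches {N} ∋ N.
B↔N cannot be blocked by any observed set — no back-door set.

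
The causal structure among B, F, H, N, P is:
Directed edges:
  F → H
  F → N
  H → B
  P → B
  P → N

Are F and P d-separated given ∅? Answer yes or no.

Yes — F ⊥ P | ∅.

Bayes-Ball from F | ∅ reaches {B,H,N}.
P ∉ reach(F|∅) ⇒ F ⊥ P | ∅.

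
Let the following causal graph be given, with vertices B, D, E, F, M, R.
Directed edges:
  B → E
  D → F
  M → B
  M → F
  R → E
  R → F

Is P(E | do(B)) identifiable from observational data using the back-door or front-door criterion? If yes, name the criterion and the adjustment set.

P(E|do(B)): backdoor, adjust for ∅.

desc(B)\{B}={E}; candidates ⊆ {D,F,M,R}.
∅: B⊥E given ∅ in G with B→· removed — back-door holds.
P(E|do(B)) = P(E|B) — no adjustment needed.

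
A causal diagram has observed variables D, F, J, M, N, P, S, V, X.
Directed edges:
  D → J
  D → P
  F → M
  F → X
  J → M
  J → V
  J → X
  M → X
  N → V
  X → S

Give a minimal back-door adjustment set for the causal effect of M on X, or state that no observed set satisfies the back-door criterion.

desc(M)\{M}={S,X}; candidates ⊆ {D,F,J,N,P,V}.
size 0: {}; under {} M still reaches {D,F,J,P,S,V,X} ∋ X.
size 1: {D}, {F}, {J} …(+3); under {D} M still reaches {F,J,S,V,X} ∋ X.
{F,J}: M⊥X given {F,J} in G with M→· removed — back-door holds.

M→X: minimal back-door set {F, J}.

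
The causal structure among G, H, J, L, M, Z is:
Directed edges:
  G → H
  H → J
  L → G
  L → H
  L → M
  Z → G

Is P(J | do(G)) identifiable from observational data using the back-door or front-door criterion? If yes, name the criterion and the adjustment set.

desc(G)\{G}={H,J}; candidates ⊆ {L,M,Z}.
size 0: {}; under {} G still reaches {H,J,L,M,Z} ∋ J.
{L}: G⊥J given {L} in G with G→· removed — back-door holds.
P(J|do(G)) = Σ_{L} P(J|G,L)·P(L).

P(J|do(G)): backdoor, adjust for {L}.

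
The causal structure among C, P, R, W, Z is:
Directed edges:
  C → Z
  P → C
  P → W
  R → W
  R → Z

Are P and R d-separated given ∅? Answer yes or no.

Bayes-Ball from P | ∅ reaches {C,W,Z}.
R ∉ reach(P|∅) ⇒ P ⊥ R | ∅.

Yes — P ⊥ R | ∅.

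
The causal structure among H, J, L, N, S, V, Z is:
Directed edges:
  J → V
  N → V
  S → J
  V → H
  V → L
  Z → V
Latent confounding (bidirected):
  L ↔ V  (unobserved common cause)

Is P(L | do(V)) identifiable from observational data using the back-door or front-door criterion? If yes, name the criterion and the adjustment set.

P(L|do(V)): not identifiable (no BD/FD set).

desc(V)\{V}={H,L}; candidates ⊆ {J,N,S,Z}.
V↔L: latent back-door arc(s) into V.
size 0: {}; under {} V still reaches {J,L,N,S,Z} ∋ L.
size 1: {J}, {N}, {S} …(+1); under {J} V still reaches {L,N,Z} ∋ L.
size 2: {J,N}, {J,S}, {J,Z} …(+3); under {J,N} V still reaches {L,Z} ∋ L.
V↔L cannot be blocked by any observed set — no back-door set.
No mediator lies on a directed V→…→L path.
Neither criterion identifies P(L|do(V)) in this graph.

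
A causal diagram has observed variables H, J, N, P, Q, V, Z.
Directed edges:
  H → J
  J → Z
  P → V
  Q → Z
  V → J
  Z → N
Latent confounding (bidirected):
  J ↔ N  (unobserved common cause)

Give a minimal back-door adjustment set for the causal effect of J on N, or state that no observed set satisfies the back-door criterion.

desc(J)\{J}={N,Z}; candidates ⊆ {H,P,Q,V}.
J↔N: latent back-door arc(s) into J.
size 0: {}; under {} J still reaches {H,N,P,V} ∋ N.
size 1: {H}, {P}, {Q} …(+1); under {H} J still reaches {N,P,V} ∋ N.
size 2: {H,P}, {H,Q}, {H,V} …(+3); under {H,P} J still reaches {N,V} ∋ N.
J↔N cannot be blocked by any observed set — no back-door set.

J→N: no observed back-door set.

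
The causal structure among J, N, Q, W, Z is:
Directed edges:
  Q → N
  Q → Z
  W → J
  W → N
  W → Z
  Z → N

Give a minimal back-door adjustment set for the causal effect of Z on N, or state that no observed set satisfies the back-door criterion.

desc(Z)\{Z}={N}; candidates ⊆ {J,Q,W}.
size 0: {}; under {} Z still reaches {J,N,Q,W} ∋ N.
size 1: {J}, {Q}, {W}; under {J} Z still reaches {N,Q,W} ∋ N.
{Q,W}: Z⊥N given {Q,W} in G with Z→· removed — back-door holds.

Z→N: minimal back-door set {Q, W}.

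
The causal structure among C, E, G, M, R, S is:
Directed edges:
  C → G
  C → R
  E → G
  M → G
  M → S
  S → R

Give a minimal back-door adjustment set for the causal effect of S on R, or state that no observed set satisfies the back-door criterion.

desc(S)\{S}={R}; candidates ⊆ {C,E,G,M}.
∅: S⊥R given ∅ in G with S→· removed — back-door holds.

S→R: minimal back-door set ∅.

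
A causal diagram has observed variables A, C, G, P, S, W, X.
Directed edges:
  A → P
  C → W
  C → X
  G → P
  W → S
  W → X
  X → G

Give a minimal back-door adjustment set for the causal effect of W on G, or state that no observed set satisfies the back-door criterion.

W→G: minimal back-door set {C}.

desc(W)\{W}={G,P,S,X}; candidates ⊆ {A,C}.
size 0: {}; under {} W still reaches {C,G,P,X} ∋ G.
{C}: W⊥G given {C} in G with W→· removed — back-door holds.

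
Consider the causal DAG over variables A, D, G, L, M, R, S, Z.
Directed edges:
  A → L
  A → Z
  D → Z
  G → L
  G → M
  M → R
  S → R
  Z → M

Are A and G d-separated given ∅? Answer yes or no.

Bayes-Ball from A | ∅ reaches {L,M,R,Z}.
G ∉ reach(A|∅) ⇒ A ⊥ G | ∅.

Yes — A ⊥ G | ∅.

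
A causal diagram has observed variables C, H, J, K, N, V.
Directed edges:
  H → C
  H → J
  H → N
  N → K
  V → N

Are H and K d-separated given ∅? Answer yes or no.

No — H and K are d-connected given ∅.

Bayes-Ball from H | ∅ reaches {C,J,K,N}.
K ∈ reach(H|∅) ⇒ H ⊥̸ K | ∅.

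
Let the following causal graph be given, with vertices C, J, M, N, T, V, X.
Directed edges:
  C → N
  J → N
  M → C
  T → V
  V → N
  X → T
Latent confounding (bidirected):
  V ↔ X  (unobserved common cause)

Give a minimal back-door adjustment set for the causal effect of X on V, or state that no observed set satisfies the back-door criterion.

X→V: no observed back-door set.

desc(X)\{X}={N,T,V}; candidates ⊆ {C,J,M}.
X↔V: latent back-door arc(s) into X.
size 0: {}; under {} X still reaches {N,V} ∋ V.
size 1: {C}, {J}, {M}; under {C} X still reaches {N,V} ∋ V.
size 2: {C,J}, {C,M}, {J,M}; under {C,J} X still reaches {N,V} ∋ V.
X↔V cannot be blocked by any observed set — no back-door set.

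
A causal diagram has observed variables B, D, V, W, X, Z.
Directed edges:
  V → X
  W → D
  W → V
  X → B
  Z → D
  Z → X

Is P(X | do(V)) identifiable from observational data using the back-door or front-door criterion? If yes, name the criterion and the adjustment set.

desc(V)\{V}={B,X}; candidates ⊆ {D,W,Z}.
∅: V⊥X given ∅ in G with V→· removed — back-door holds.
P(X|do(V)) = P(X|V) — no adjustment needed.

P(X|do(V)): backdoor, adjust for ∅.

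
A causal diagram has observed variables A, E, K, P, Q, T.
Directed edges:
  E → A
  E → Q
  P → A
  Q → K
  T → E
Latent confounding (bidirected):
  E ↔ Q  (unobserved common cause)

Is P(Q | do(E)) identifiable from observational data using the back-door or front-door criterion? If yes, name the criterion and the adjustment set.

desc(E)\{E}={A,K,Q}; candidates ⊆ {P,T}.
E↔Q: latent back-door arc(s) into E.
size 0: {}; under {} E still reaches {K,Q,T} ∋ Q.
size 1: {P}, {T}; under {P} E still reaches {K,Q,T} ∋ Q.
size 2: {P,T}; under {P,T} E still reaches {K,Q} ∋ Q.
E↔Q cannot be blocked by any observed set — no back-door set.
No mediator lies on a directed E→…→Q path.
Neither criterion identifies P(Q|do(E)) in this graph.

P(Q|do(E)): not identifiable (no BD/FD set).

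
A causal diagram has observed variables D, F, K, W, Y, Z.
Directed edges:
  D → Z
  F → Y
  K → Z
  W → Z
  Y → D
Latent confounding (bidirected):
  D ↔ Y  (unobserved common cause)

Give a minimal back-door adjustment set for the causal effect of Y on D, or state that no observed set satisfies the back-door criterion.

desc(Y)\{Y}={D,Z}; candidates ⊆ {F,K,W}.
Y↔D: latent back-door arc(s) into Y.
size 0: {}; under {} Y still reaches {D,F,Z} ∋ D.
size 1: {F}, {K}, {W}; under {F} Y still reaches {D,Z} ∋ D.
size 2: {F,K}, {F,W}, {K,W}; under {F,K} Y still reaches {D,Z} ∋ D.
Y↔D cannot be blocked by any observed set — no back-door set.

Y→D: no observed back-door set.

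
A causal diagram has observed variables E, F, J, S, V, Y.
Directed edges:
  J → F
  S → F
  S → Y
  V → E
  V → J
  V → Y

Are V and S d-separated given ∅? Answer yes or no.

Bayes-Ball from V | ∅ reaches {E,F,J,Y}.
S ∉ reach(V|∅) ⇒ V ⊥ S | ∅.

Yes — V ⊥ S | ∅.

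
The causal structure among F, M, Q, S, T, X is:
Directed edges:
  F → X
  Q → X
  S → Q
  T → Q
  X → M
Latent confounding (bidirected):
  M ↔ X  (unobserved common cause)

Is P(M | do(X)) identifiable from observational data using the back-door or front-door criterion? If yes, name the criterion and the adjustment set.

P(M|do(X)): not identifiable (no BD/FD set).

desc(X)\{X}={M}; candidates ⊆ {F,Q,S,T}.
X↔M: latent back-door arc(s) into X.
size 0: {}; under {} X still reaches {F,M,Q,S,T} ∋ M.
size 1: {F}, {Q}, {S} …(+1); under {F} X still reaches {M,Q,S,T} ∋ M.
size 2: {F,Q}, {F,S}, {F,T} …(+3); under {F,Q} X still reaches {M} ∋ M.
X↔M cannot be blocked by any observed set — no back-door set.
No mediator lies on a directed X→…→M path.
Neither criterion identifies P(M|do(X)) in this graph.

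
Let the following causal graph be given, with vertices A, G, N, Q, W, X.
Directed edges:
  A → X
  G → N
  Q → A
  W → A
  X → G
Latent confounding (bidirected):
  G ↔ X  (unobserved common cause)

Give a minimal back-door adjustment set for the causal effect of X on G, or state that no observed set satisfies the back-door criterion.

desc(X)\{X}={G,N}; candidates ⊆ {A,Q,W}.
X↔G: latent back-door arc(s) into X.
size 0: {}; under {} X still reaches {A,G,N,Q,W} ∋ G.
size 1: {A}, {Q}, {W}; under {A} X still reaches {G,N} ∋ G.
size 2: {A,Q}, {A,W}, {Q,W}; under {A,Q} X still reaches {G,N} ∋ G.
X↔G cannot be blocked by any observed set — no back-door set.

X→G: no observed back-door set.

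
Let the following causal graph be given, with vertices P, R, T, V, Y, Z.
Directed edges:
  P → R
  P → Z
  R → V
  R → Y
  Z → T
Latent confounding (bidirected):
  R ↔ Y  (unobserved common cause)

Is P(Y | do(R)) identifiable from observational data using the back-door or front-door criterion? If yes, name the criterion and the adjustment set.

desc(R)\{R}={V,Y}; candidates ⊆ {P,T,Z}.
R↔Y: latent back-door arc(s) into R.
size 0: {}; under {} R still reaches {P,T,Y,Z} ∋ Y.
size 1: {P}, {T}, {Z}; under {P} R still reaches {Y} ∋ Y.
size 2: {P,T}, {P,Z}, {T,Z}; under {P,T} R still reaches {Y} ∋ Y.
R↔Y cannot be blocked by any observed set — no back-door set.
No mediator lies on a directed R→…→Y path.
Neither criterion identifies P(Y|do(R)) in this graph.

P(Y|do(R)): not identifiable (no BD/FD set).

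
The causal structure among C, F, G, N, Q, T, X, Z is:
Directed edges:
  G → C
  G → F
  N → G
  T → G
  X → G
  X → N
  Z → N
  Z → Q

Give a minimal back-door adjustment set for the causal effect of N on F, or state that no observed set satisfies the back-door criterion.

N→F: minimal back-door set {X}.

desc(N)\{N}={C,F,G}; candidates ⊆ {Q,T,X,Z}.
size 0: {}; under {} N still reaches {C,F,G,Q,X,Z} ∋ F.
{X}: N⊥F given {X} in G with N→· removed — back-door holds.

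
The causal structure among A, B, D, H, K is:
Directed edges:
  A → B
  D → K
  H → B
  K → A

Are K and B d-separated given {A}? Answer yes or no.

Yes — K ⊥ B | {A}.

Bayes-Ball from K | {A} reaches {D}.
B ∉ reach(K|{A}) ⇒ K ⊥ B | {A}.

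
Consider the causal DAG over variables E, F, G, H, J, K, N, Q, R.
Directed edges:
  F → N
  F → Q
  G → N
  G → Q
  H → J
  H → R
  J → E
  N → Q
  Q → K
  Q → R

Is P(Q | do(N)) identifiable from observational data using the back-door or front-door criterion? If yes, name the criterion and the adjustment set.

desc(N)\{N}={K,Q,R}; candidates ⊆ {E,F,G,H,J}.
size 0: {}; under {} N still reaches {F,G,K,Q,R} ∋ Q.
size 1: {E}, {F}, {G} …(+2); under {E} N still reaches {F,G,K,Q,R} ∋ Q.
{F,G}: N⊥Q given {F,G} in G with N→· removed — back-door holds.
P(Q|do(N)) = Σ_{F,G} P(Q|N,F,G)·P(F,G).

P(Q|do(N)): backdoor, adjust for {F, G}.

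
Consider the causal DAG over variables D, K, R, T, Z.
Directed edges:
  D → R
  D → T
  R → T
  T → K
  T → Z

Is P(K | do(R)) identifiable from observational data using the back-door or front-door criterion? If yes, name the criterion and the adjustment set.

P(K|do(R)): backdoor, adjust for {D}.

desc(R)\{R}={K,T,Z}; candidates ⊆ {D}.
size 0: {}; under {} R still reaches {D,K,T,Z} ∋ K.
{D}: R⊥K given {D} in G with R→· removed — back-door holds.
P(K|do(R)) = Σ_{D} P(K|R,D)·P(D).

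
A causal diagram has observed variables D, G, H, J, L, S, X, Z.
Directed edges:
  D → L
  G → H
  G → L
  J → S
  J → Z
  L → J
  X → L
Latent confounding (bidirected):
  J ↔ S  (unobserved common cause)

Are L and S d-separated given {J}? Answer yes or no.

No — L and S are d-connected given {J}.

Bayes-Ball from L | {J} reaches {D,G,H,S,X}.
S ∈ reach(L|{J}) ⇒ L ⊥̸ S | {J}.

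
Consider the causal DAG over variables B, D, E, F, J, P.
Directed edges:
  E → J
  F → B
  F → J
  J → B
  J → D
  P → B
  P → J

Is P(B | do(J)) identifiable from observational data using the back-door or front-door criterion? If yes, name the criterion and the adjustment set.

P(B|do(J)): backdoor, adjust for {F, P}.

desc(J)\{J}={B,D}; candidates ⊆ {E,F,P}.
size 0: {}; under {} J still reaches {B,E,F,P} ∋ B.
size 1: {E}, {F}, {P}; under {E} J still reaches {B,F,P} ∋ B.
{F,P}: J⊥B given {F,P} in G with J→· removed — back-door holds.
P(B|do(J)) = Σ_{F,P} P(B|J,F,P)·P(F,P).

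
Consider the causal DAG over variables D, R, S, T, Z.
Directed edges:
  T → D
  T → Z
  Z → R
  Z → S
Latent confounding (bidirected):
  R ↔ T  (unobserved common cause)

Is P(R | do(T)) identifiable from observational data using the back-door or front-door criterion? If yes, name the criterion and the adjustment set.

P(R|do(T)): frontdoor, adjust for {Z}.

desc(T)\{T}={D,R,S,Z}; candidates ⊆ {—}.
T↔R: latent back-door arc(s) into T.
size 0: {}; under {} T still reaches {R} ∋ R.
T↔R cannot be blocked by any observed set — no back-door set.
{Z}: (i) intercepts every directed T→R path; (ii) no back-door T→{Z}; (iii) {T} blocks every back-door {Z}→R. Front-door holds.
P(R|do(T)) = Σ_{Z} P(Z|T) Σ_{T'} P(R|Z,T')P(T').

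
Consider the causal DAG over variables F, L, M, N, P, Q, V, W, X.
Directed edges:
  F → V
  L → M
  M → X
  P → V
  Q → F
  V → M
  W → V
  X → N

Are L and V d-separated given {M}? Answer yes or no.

Bayes-Ball from L | {M} reaches {F,P,Q,V,W}.
V ∈ reach(L|{M}) ⇒ L ⊥̸ V | {M}.

No — L and V are d-connected given {M}.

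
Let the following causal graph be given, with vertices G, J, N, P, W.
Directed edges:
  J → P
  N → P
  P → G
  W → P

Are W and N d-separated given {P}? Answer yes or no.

Bayes-Ball from W | {P} reaches {J,N}.
N ∈ reach(W|{P}) ⇒ W ⊥̸ N | {P}.

No — W and N are d-connected given {P}.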